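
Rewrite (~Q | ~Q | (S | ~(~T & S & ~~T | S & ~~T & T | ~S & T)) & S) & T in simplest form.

(~Q | ~Q | (S | ~(~T & S & ~~T | S & ~~T & T | ~S & T)) & S) & T
= (~Q | (S | ~(~T & S & ~~T | S & ~~T & T | ~S & T)) & S) & T   (idempotence)
= (~Q | (S | ~(S & ~~T | ~S & T)) & S) & T   (distribution)
= (~Q | (S | ~(S & T | ~S & T)) & S) & T   (double negation)
= (~Q | (S | ~T) & S) & T   (distribution)
= (~Q | S) & T   (absorption)

(~Q | S) & T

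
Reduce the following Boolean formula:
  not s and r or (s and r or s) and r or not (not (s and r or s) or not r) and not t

not s and r or (s and r or s) and r or not (not (s and r or s) or not r) and not t
= not s and r or (s and r or s) and r or (s and r or s) and r and not t
= not s and r or (s and r or s) and r
= not s and r or s and r
= r

r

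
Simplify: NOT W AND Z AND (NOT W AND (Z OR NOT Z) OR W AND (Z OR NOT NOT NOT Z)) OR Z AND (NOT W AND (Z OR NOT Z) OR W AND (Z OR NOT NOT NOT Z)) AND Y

Z AND (NOT W OR Y)

NOT W AND Z AND (NOT W AND (Z OR NOT Z) OR W AND (Z OR NOT NOT NOT Z)) OR Z AND (NOT W AND (Z OR NOT Z) OR W AND (Z OR NOT NOT NOT Z)) AND Y
= Z AND (NOT W AND (Z OR NOT Z) OR W AND (Z OR NOT NOT NOT Z)) AND (NOT W OR Y)
= Z AND (NOT W AND (Z OR NOT Z) OR W AND (Z OR NOT Z)) AND (NOT W OR Y)
= Z AND (Z OR NOT Z) AND (NOT W OR Y)
= Z AND (NOT W OR Y)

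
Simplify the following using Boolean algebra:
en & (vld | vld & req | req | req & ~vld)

en & (vld | req)

en & (vld | vld & req | req | req & ~vld)
= en & (vld | vld & req | req)   — absorption
= en & (vld | req)   — absorption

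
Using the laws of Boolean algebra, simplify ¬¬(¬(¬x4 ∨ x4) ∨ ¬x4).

¬¬(¬(¬x4 ∨ x4) ∨ ¬x4)
= ¬((¬x4 ∨ x4) ∧ x4)   — De Morgan
= ¬x4   — complement / identity

¬x4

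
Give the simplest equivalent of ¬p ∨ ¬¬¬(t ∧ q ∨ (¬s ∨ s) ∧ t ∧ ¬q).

¬p ∨ ¬t

¬p ∨ ¬¬¬(t ∧ q ∨ (¬s ∨ s) ∧ t ∧ ¬q)
= ¬p ∨ ¬¬¬(t ∧ q ∨ t ∧ ¬q)   [complement / identity]
= ¬p ∨ ¬¬¬t   [distribution]
= ¬p ∨ ¬t   [double negation]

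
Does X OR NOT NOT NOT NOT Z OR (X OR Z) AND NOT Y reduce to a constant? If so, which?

X OR NOT NOT NOT NOT Z OR (X OR Z) AND NOT Y
= X OR NOT NOT Z OR (X OR Z) AND NOT Y   (double negation)
= X OR Z OR (X OR Z) AND NOT Y   (double negation)
= X OR Z   (absorption)
This depends on X, Z, so it is not a constant.

no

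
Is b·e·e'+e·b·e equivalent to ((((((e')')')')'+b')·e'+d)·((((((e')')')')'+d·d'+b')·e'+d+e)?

No

E1: b·e·e'+e·b·e
    = b·e
E2: ((((((e')')')')'+b')·e'+d)·((((((e')')')')'+d·d'+b')·e'+d+e)
    = ((((((e')')')')'+b')·e'+d)·((((((e')')')')'+b')·e'+d+e)
    = (((((e')')')')'+b')·e'+d
    = (((e')')'+b')·e'+d
    = (e'+b')·e'+d
    = e'+d
These differ: at b=0, d=1, e=0, E1 = 0 but E2 = 1.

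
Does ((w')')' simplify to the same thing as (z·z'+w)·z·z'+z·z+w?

E1: ((w')')'
    = w'
E2: (z·z'+w)·z·z'+z·z+w
    = z·z'+z·z+w
    = z+w
These differ: at w=1, z=0, E1 = 0 but E2 = 1.

No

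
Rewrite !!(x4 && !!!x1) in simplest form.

x4 && !x1

!!(x4 && !!!x1)
= x4 && !!!x1   [double negation]
= x4 && !x1   [double negation]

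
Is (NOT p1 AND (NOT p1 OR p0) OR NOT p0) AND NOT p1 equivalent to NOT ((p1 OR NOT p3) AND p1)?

Yes

E1: (NOT p1 AND (NOT p1 OR p0) OR NOT p0) AND NOT p1
    = (NOT p1 OR NOT p0) AND NOT p1   [absorption]
    = NOT p1   [absorption]
E2: NOT ((p1 OR NOT p3) AND p1)
    = NOT p1   [absorption]
Both reduce to NOT p1, so they are equivalent.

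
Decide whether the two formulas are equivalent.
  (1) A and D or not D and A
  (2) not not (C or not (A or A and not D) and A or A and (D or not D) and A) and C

No

E1: A and D or not D and A
    = A
E2: not not (C or not (A or A and not D) and A or A and (D or not D) and A) and C
    = not not (C or not A and A or A and (D or not D) and A) and C
    = not not (C or not A and A or A and A) and C
    = (C or not A and A or A and A) and C
    = (C or A) and C
    = C
These differ: at A=0, C=1, D=0, E1 = 0 but E2 = 1.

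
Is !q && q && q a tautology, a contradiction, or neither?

contradiction

!q && q && q
= !q && q   [idempotence]
= false   [complement]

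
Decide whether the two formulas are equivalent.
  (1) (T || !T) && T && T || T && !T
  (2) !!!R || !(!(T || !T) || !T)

No

E1: (T || !T) && T && T || T && !T
    = T && T || T && !T   (complement / identity)
    = T   (distribution)
E2: !!!R || !(!(T || !T) || !T)
    = !!!R || (T || !T) && T   (De Morgan)
    = !!!R || T   (complement / identity)
    = !R || T   (double negation)
These differ: at R=0, T=0, E1 = 0 but E2 = 1.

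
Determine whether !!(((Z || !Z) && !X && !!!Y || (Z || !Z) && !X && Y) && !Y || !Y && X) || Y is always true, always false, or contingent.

always true

!!(((Z || !Z) && !X && !!!Y || (Z || !Z) && !X && Y) && !Y || !Y && X) || Y
= !!(((Z || !Z) && !X && !Y || (Z || !Z) && !X && Y) && !Y || !Y && X) || Y   — double negation
= !!((Z || !Z) && !X && !Y || !Y && X) || Y   — distribution
= !!(!X && !Y || !Y && X) || Y   — complement / identity
= !X && !Y || !Y && X || Y   — double negation
= !Y || Y   — distribution
= true   — complement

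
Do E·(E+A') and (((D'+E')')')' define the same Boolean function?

E1: E·(E+A')
    = E   [absorption]
E2: (((D'+E')')')'
    = ((D·E)')'   [De Morgan]
    = D·E   [double negation]
These differ: at A=0, D=0, E=1, E1 = 1 but E2 = 0.

No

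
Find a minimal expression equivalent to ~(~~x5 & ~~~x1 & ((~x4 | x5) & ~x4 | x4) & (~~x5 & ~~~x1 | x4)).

~x5 | x1

~(~~x5 & ~~~x1 & ((~x4 | x5) & ~x4 | x4) & (~~x5 & ~~~x1 | x4))
= ~(~~x5 & ~~~x1 & (~x4 | x4) & (~~x5 & ~~~x1 | x4))
= ~(~~x5 & ~~~x1 & (~~x5 & ~~~x1 | x4))
= ~(~~x5 & ~~~x1)
= ~(~~x5 & ~x1)
= ~x5 | x1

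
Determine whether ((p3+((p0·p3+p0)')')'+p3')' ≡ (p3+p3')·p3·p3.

Yes

E1: ((p3+((p0·p3+p0)')')'+p3')'
    = ((p3+p0·p3+p0)'+p3')'   (double negation)
    = (p3+p0·p3+p0)·p3   (De Morgan)
    = (p3+p0)·p3   (absorption)
    = p3   (absorption)
E2: (p3+p3')·p3·p3
    = p3·p3   (complement / identity)
    = p3   (idempotence)
Both reduce to p3, so they are equivalent.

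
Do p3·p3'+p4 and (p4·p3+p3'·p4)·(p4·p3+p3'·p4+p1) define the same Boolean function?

Yes

E1: p3·p3'+p4
    = p4
E2: (p4·p3+p3'·p4)·(p4·p3+p3'·p4+p1)
    = p4·p3+p3'·p4
    = p4
Both reduce to p4, so they are equivalent.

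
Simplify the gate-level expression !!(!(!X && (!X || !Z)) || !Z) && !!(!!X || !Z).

X || !Z

!!(!(!X && (!X || !Z)) || !Z) && !!(!!X || !Z)
= !!(!!X || !Z) && !!(!!X || !Z)   — absorption
= !!(!!X || !Z)   — idempotence
= !!X || !Z   — double negation
= X || !Z   — double negation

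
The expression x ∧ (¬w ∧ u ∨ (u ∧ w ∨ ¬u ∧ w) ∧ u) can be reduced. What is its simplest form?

x ∧ (¬w ∧ u ∨ (u ∧ w ∨ ¬u ∧ w) ∧ u)
= x ∧ (¬w ∧ u ∨ w ∧ u)
= x ∧ u

x ∧ u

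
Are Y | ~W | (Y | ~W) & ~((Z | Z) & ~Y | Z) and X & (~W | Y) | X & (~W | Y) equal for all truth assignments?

No

E1: Y | ~W | (Y | ~W) & ~((Z | Z) & ~Y | Z)
    = Y | ~W | (Y | ~W) & ~(Z & ~Y | Z)   [idempotence]
    = Y | ~W | (Y | ~W) & ~Z   [absorption]
    = Y | ~W   [absorption]
E2: X & (~W | Y) | X & (~W | Y)
    = X & (~W | Y)   [idempotence]
These differ: at W=0, X=0, Y=0, Z=1, E1 = 1 but E2 = 0.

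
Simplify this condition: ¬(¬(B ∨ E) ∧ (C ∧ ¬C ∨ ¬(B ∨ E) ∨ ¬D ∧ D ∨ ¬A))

B ∨ E

¬(¬(B ∨ E) ∧ (C ∧ ¬C ∨ ¬(B ∨ E) ∨ ¬D ∧ D ∨ ¬A))
= ¬(¬(B ∨ E) ∧ (C ∧ ¬C ∨ ¬(B ∨ E) ∨ ¬A))   (complement / identity)
= ¬(¬(B ∨ E) ∧ (¬(B ∨ E) ∨ ¬A))   (complement / identity)
= ¬¬(B ∨ E)   (absorption)
= B ∨ E   (double negation)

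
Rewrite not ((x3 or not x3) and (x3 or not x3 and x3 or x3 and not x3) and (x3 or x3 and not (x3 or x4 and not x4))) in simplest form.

not x3

not ((x3 or not x3) and (x3 or not x3 and x3 or x3 and not x3) and (x3 or x3 and not (x3 or x4 and not x4)))
= not ((x3 or not x3) and (x3 or not x3 and x3 or x3 and not x3) and (x3 or x3 and not x3))
= not ((x3 or not x3) and (x3 or x3 and not x3) and (x3 or x3 and not x3))
= not ((x3 or x3 and not x3) and (x3 or x3 and not x3))
= not (x3 and x3 or x3 and not x3)
= not x3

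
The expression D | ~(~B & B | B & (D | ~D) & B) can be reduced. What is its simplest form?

D | ~(~B & B | B & (D | ~D) & B)
= D | ~(~B & B | B & B)   (complement / identity)
= D | ~B   (distribution)

D | ~B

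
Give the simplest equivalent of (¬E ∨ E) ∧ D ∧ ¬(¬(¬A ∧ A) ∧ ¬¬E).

D ∧ ¬E

(¬E ∨ E) ∧ D ∧ ¬(¬(¬A ∧ A) ∧ ¬¬E)
= D ∧ ¬(¬(¬A ∧ A) ∧ ¬¬E)
= D ∧ (¬A ∧ A ∨ ¬E)
= D ∧ ¬E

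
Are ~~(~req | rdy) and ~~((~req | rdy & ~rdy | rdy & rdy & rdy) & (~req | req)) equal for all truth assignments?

Yes

E1: ~~(~req | rdy)
    = ~req | rdy   (double negation)
E2: ~~((~req | rdy & ~rdy | rdy & rdy & rdy) & (~req | req))
    = ~~((~req | rdy & ~rdy | rdy & rdy) & (~req | req))   (idempotence)
    = ~~((~req | rdy) & (~req | req))   (distribution)
    = (~req | rdy) & (~req | req)   (double negation)
    = ~req | rdy   (complement / identity)
Both reduce to ~req | rdy, so they are equivalent.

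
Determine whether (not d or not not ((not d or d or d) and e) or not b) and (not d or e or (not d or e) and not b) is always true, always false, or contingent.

(not d or not not ((not d or d or d) and e) or not b) and (not d or e or (not d or e) and not b)
= (not d or not not ((not d or d) and e) or not b) and (not d or e or (not d or e) and not b)   [idempotence]
= (not d or (not d or d) and e or not b) and (not d or e or (not d or e) and not b)   [double negation]
= (not d or (not d or d) and e or not b) and (not d or e)   [absorption]
= (not d or e or not b) and (not d or e)   [complement / identity]
= not d or e   [absorption]
This depends on d, e, so it is not a constant.

contingent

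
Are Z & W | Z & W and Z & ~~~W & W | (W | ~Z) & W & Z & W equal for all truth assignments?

Yes

E1: Z & W | Z & W
    = (Z | Z) & W   [distribution]
    = Z & W   [idempotence]
E2: Z & ~~~W & W | (W | ~Z) & W & Z & W
    = Z & ~W & W | (W | ~Z) & W & Z & W   [double negation]
    = Z & ~W & W | W & Z & W   [absorption]
    = (Z & ~W | W & Z) & W   [distribution]
    = Z & W   [distribution]
Both reduce to Z & W, so they are equivalent.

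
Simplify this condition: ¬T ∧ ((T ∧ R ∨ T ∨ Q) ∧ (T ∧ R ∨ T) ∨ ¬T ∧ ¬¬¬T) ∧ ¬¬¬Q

¬T ∧ ((T ∧ R ∨ T ∨ Q) ∧ (T ∧ R ∨ T) ∨ ¬T ∧ ¬¬¬T) ∧ ¬¬¬Q
= ¬T ∧ (T ∧ R ∨ T ∨ ¬T ∧ ¬¬¬T) ∧ ¬¬¬Q   (absorption)
= ¬T ∧ (T ∧ R ∨ T ∨ ¬T ∧ ¬¬¬T) ∧ ¬Q   (double negation)
= ¬T ∧ (T ∨ ¬T ∧ ¬¬¬T) ∧ ¬Q   (absorption)
= ¬T ∧ (T ∨ ¬T ∧ ¬T) ∧ ¬Q   (double negation)
= ¬T ∧ (T ∨ ¬T) ∧ ¬Q   (idempotence)
= ¬T ∧ ¬Q   (complement / identity)

¬T ∧ ¬Q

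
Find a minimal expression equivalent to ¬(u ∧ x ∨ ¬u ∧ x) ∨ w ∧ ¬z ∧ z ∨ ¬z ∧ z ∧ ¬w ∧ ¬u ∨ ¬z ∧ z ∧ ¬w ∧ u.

¬(u ∧ x ∨ ¬u ∧ x) ∨ w ∧ ¬z ∧ z ∨ ¬z ∧ z ∧ ¬w ∧ ¬u ∨ ¬z ∧ z ∧ ¬w ∧ u
= ¬(u ∧ x ∨ ¬u ∧ x) ∨ w ∧ ¬z ∧ z ∨ ¬z ∧ z ∧ ¬w
= ¬(u ∧ x ∨ ¬u ∧ x) ∨ ¬z ∧ z
= ¬(u ∧ x ∨ ¬u ∧ x)
= ¬x

¬x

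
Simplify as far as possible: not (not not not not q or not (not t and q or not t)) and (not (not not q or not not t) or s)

not (not not not not q or not (not t and q or not t)) and (not (not not q or not not t) or s)
= not (not not not not q or not not t) and (not (not not q or not not t) or s)
= not (not not q or not not t) and (not (not not q or not not t) or s)
= not (not not q or not not t)
= not q and not t

not q and not t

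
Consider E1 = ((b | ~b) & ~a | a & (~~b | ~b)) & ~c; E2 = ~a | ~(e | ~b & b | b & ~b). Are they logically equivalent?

No

E1: ((b | ~b) & ~a | a & (~~b | ~b)) & ~c
    = ((b | ~b) & ~a | a & (b | ~b)) & ~c   (double negation)
    = (b | ~b) & ~c   (distribution)
    = ~c   (complement / identity)
E2: ~a | ~(e | ~b & b | b & ~b)
    = ~a | ~(e | ~b & b)   (complement / identity)
    = ~a | ~e   (complement / identity)
These differ: at a=0, b=0, c=1, e=1, E1 = 0 but E2 = 1.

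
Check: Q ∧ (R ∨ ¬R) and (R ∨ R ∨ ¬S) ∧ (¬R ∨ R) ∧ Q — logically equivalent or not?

E1: Q ∧ (R ∨ ¬R)
    = Q   (complement / identity)
E2: (R ∨ R ∨ ¬S) ∧ (¬R ∨ R) ∧ Q
    = (R ∨ R ∨ ¬S) ∧ Q   (complement / identity)
    = (R ∨ ¬S) ∧ Q   (idempotence)
These differ: at Q=1, R=0, S=1, E1 = 1 but E2 = 0.

No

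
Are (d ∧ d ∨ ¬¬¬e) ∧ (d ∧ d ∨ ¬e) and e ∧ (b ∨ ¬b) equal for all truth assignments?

No

E1: (d ∧ d ∨ ¬¬¬e) ∧ (d ∧ d ∨ ¬e)
    = (d ∧ d ∨ ¬e) ∧ (d ∧ d ∨ ¬e)   — double negation
    = d ∧ d ∨ ¬e   — idempotence
    = d ∨ ¬e   — idempotence
E2: e ∧ (b ∨ ¬b)
    = e   — complement / identity
These differ: at b=0, d=0, e=0, E1 = 1 but E2 = 0.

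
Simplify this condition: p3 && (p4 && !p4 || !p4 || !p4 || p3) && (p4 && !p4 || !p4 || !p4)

p3 && !p4

p3 && (p4 && !p4 || !p4 || !p4 || p3) && (p4 && !p4 || !p4 || !p4)
= p3 && (p4 && !p4 || !p4 || !p4)   (absorption)
= p3 && (!p4 || !p4)   (complement / identity)
= p3 && !p4   (idempotence)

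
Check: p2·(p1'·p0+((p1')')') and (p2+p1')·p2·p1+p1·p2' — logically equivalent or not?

No

E1: p2·(p1'·p0+((p1')')')
    = p2·(p1'·p0+p1')   (double negation)
    = p2·p1'   (absorption)
E2: (p2+p1')·p2·p1+p1·p2'
    = p2·p1+p1·p2'   (absorption)
    = p1   (distribution)
These differ: at p0=1, p1=0, p2=1, E1 = 1 but E2 = 0.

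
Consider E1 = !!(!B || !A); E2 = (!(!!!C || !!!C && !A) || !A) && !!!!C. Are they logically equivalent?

No

E1: !!(!B || !A)
    = !B || !A   — double negation
E2: (!(!!!C || !!!C && !A) || !A) && !!!!C
    = (!!!!C || !A) && !!!!C   — absorption
    = !!!!C   — absorption
    = !!C   — double negation
    = C   — double negation
These differ: at A=0, B=1, C=0, E1 = 1 but E2 = 0.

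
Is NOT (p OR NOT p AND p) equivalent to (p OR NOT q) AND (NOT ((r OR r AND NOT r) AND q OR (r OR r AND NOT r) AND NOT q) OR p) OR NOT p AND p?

E1: NOT (p OR NOT p AND p)
    = NOT p   — complement / identity
E2: (p OR NOT q) AND (NOT ((r OR r AND NOT r) AND q OR (r OR r AND NOT r) AND NOT q) OR p) OR NOT p AND p
    = (p OR NOT q) AND (NOT (r OR r AND NOT r) OR p) OR NOT p AND p   — distribution
    = (p OR NOT q) AND (NOT (r OR r AND NOT r) OR p)   — complement / identity
    = (p OR NOT q) AND (NOT r OR p)   — complement / identity
    = NOT q AND NOT r OR p   — distribution
These differ: at p=1, q=1, r=1, E1 = 0 but E2 = 1.

No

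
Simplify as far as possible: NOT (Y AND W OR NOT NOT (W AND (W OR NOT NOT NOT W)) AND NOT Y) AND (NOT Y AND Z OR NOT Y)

NOT W AND NOT Y

NOT (Y AND W OR NOT NOT (W AND (W OR NOT NOT NOT W)) AND NOT Y) AND (NOT Y AND Z OR NOT Y)
= NOT (Y AND W OR NOT NOT (W AND (W OR NOT W)) AND NOT Y) AND (NOT Y AND Z OR NOT Y)
= NOT (Y AND W OR W AND (W OR NOT W) AND NOT Y) AND (NOT Y AND Z OR NOT Y)
= NOT (Y AND W OR W AND (W OR NOT W) AND NOT Y) AND NOT Y
= NOT (Y AND W OR W AND NOT Y) AND NOT Y
= NOT W AND NOT Y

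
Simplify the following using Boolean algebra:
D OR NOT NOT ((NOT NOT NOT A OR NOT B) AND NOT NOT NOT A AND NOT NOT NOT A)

D OR NOT A

D OR NOT NOT ((NOT NOT NOT A OR NOT B) AND NOT NOT NOT A AND NOT NOT NOT A)
= D OR NOT NOT (NOT NOT NOT A AND NOT NOT NOT A)   (absorption)
= D OR NOT NOT NOT NOT NOT A   (idempotence)
= D OR NOT NOT NOT A   (double negation)
= D OR NOT A   (double negation)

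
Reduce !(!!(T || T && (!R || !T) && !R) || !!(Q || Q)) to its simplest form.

!(!!(T || T && (!R || !T) && !R) || !!(Q || Q))
= !(T || T && (!R || !T) && !R) && !(Q || Q)   [De Morgan]
= !(T || T && !R) && !(Q || Q)   [absorption]
= !(T || T && !R) && !Q   [idempotence]
= !T && !Q   [absorption]

!T && !Q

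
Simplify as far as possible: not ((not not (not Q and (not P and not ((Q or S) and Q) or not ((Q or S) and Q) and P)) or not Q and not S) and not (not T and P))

Q or not T and P

not ((not not (not Q and (not P and not ((Q or S) and Q) or not ((Q or S) and Q) and P)) or not Q and not S) and not (not T and P))
= not ((not Q and (not P and not ((Q or S) and Q) or not ((Q or S) and Q) and P) or not Q and not S) and not (not T and P))   — double negation
= not ((not Q and not ((Q or S) and Q) or not Q and not S) and not (not T and P))   — distribution
= not ((not Q and not Q or not Q and not S) and not (not T and P))   — absorption
= not ((not Q or not S) and not Q and not (not T and P))   — distribution
= not (not Q and not (not T and P))   — absorption
= Q or not T and P   — De Morgan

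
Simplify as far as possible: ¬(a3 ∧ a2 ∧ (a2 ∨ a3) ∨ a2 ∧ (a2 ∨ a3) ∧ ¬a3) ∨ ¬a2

¬a2

¬(a3 ∧ a2 ∧ (a2 ∨ a3) ∨ a2 ∧ (a2 ∨ a3) ∧ ¬a3) ∨ ¬a2
= ¬(a2 ∧ (a2 ∨ a3)) ∨ ¬a2
= ¬a2 ∨ ¬a2
= ¬a2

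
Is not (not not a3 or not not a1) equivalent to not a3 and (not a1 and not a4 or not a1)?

E1: not (not not a3 or not not a1)
    = not a3 and not a1   — De Morgan
E2: not a3 and (not a1 and not a4 or not a1)
    = not a3 and not a1   — absorption
Both reduce to not a3 and not a1, so they are equivalent.

Yes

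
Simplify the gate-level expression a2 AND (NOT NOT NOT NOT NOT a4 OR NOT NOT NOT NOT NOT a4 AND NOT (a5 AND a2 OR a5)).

a2 AND NOT a4

a2 AND (NOT NOT NOT NOT NOT a4 OR NOT NOT NOT NOT NOT a4 AND NOT (a5 AND a2 OR a5))
= a2 AND (NOT NOT NOT NOT NOT a4 OR NOT NOT NOT NOT NOT a4 AND NOT a5)   [absorption]
= a2 AND NOT NOT NOT NOT NOT a4   [absorption]
= a2 AND NOT NOT NOT a4   [double negation]
= a2 AND NOT a4   [double negation]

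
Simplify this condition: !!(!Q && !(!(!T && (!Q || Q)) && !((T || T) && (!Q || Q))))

!!(!Q && !(!(!T && (!Q || Q)) && !((T || T) && (!Q || Q))))
= !!(!Q && !(!(!T && (!Q || Q)) && !(T && (!Q || Q))))   — idempotence
= !!(!Q && (!T && (!Q || Q) || T && (!Q || Q)))   — De Morgan
= !!(!Q && (!Q || Q))   — distribution
= !Q && (!Q || Q)   — double negation
= !Q   — complement / identity

!Q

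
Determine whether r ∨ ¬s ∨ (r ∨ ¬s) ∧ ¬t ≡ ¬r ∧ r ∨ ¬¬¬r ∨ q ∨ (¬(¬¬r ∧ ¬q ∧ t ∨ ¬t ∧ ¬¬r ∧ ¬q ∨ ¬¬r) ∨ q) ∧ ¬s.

No

E1: r ∨ ¬s ∨ (r ∨ ¬s) ∧ ¬t
    = r ∨ ¬s
E2: ¬r ∧ r ∨ ¬¬¬r ∨ q ∨ (¬(¬¬r ∧ ¬q ∧ t ∨ ¬t ∧ ¬¬r ∧ ¬q ∨ ¬¬r) ∨ q) ∧ ¬s
    = ¬r ∧ r ∨ ¬¬¬r ∨ q ∨ (¬(¬¬r ∧ ¬q ∨ ¬¬r) ∨ q) ∧ ¬s
    = ¬r ∧ r ∨ ¬¬¬r ∨ q ∨ (¬¬¬r ∨ q) ∧ ¬s
    = ¬r ∧ r ∨ ¬¬¬r ∨ q
    = ¬r ∧ r ∨ ¬r ∨ q
    = ¬r ∨ q
These differ: at q=0, r=1, s=1, t=1, E1 = 1 but E2 = 0.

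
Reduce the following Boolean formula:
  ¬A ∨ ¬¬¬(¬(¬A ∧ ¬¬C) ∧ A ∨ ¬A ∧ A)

¬A

¬A ∨ ¬¬¬(¬(¬A ∧ ¬¬C) ∧ A ∨ ¬A ∧ A)
= ¬A ∨ ¬¬¬((A ∨ ¬C) ∧ A ∨ ¬A ∧ A)   [De Morgan]
= ¬A ∨ ¬¬¬(A ∨ ¬A ∧ A)   [absorption]
= ¬A ∨ ¬¬¬A   [complement / identity]
= ¬A ∨ ¬A   [double negation]
= ¬A   [idempotence]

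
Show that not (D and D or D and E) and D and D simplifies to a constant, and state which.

not (D and D or D and E) and D and D
= not ((D or E) and D) and D and D   — distribution
= not ((D or E) and D) and D   — idempotence
= not D and D   — absorption
= False   — complement

False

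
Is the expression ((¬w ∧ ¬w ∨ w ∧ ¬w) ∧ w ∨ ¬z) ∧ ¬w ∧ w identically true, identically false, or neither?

identically false

((¬w ∧ ¬w ∨ w ∧ ¬w) ∧ w ∨ ¬z) ∧ ¬w ∧ w
= (¬w ∧ w ∨ ¬z) ∧ ¬w ∧ w
= ¬w ∧ w
= False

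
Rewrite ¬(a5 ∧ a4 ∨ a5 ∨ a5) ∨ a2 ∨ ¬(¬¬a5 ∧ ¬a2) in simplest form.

¬a5 ∨ a2

¬(a5 ∧ a4 ∨ a5 ∨ a5) ∨ a2 ∨ ¬(¬¬a5 ∧ ¬a2)
= ¬(a5 ∧ a4 ∨ a5 ∨ a5) ∨ a2 ∨ ¬a5 ∨ a2
= ¬(a5 ∨ a5) ∨ a2 ∨ ¬a5 ∨ a2
= ¬a5 ∨ a2 ∨ ¬a5 ∨ a2
= ¬a5 ∨ a2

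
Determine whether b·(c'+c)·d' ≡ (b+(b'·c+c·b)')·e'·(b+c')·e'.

E1: b·(c'+c)·d'
    = b·d'   (complement / identity)
E2: (b+(b'·c+c·b)')·e'·(b+c')·e'
    = (b+c')·e'·(b+c')·e'   (distribution)
    = (b+c')·e'   (idempotence)
These differ: at b=1, c=0, d=0, e=1, E1 = 1 but E2 = 0.

No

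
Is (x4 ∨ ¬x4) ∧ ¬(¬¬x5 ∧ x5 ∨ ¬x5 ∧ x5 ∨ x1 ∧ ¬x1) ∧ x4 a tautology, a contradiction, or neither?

(x4 ∨ ¬x4) ∧ ¬(¬¬x5 ∧ x5 ∨ ¬x5 ∧ x5 ∨ x1 ∧ ¬x1) ∧ x4
= (x4 ∨ ¬x4) ∧ ¬(x5 ∧ x5 ∨ ¬x5 ∧ x5 ∨ x1 ∧ ¬x1) ∧ x4   (double negation)
= ¬(x5 ∧ x5 ∨ ¬x5 ∧ x5 ∨ x1 ∧ ¬x1) ∧ x4   (complement / identity)
= ¬(x5 ∧ x5 ∨ ¬x5 ∧ x5) ∧ x4   (complement / identity)
= ¬x5 ∧ x4   (distribution)
This depends on x4, x5, so it is not a constant.

neither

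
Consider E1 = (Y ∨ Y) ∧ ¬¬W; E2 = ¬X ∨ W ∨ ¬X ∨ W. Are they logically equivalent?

No

E1: (Y ∨ Y) ∧ ¬¬W
    = (Y ∨ Y) ∧ W
    = Y ∧ W
E2: ¬X ∨ W ∨ ¬X ∨ W
    = ¬X ∨ W
These differ: at W=0, X=0, Y=0, E1 = 0 but E2 = 1.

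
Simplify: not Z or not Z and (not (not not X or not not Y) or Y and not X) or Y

not Z or Y

not Z or not Z and (not (not not X or not not Y) or Y and not X) or Y
= not Z or not Z and (not X and not Y or Y and not X) or Y
= not Z or not Z and not X or Y
= not Z or Y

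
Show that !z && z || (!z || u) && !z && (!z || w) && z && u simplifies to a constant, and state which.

!z && z || (!z || u) && !z && (!z || w) && z && u
= !z && z || (!z || u) && !z && z && u   [absorption]
= !z && z || !z && z && u   [absorption]
= !z && z   [absorption]
= false   [complement]

false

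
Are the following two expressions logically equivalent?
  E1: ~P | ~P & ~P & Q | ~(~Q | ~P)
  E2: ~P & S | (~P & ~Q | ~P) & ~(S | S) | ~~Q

E1: ~P | ~P & ~P & Q | ~(~Q | ~P)
    = ~P | ~P & Q | ~(~Q | ~P)   (idempotence)
    = ~P | ~P & Q | Q & P   (De Morgan)
    = ~P | Q   (distribution)
E2: ~P & S | (~P & ~Q | ~P) & ~(S | S) | ~~Q
    = ~P & S | (~P & ~Q | ~P) & ~S | ~~Q   (idempotence)
    = ~P & S | ~P & ~S | ~~Q   (absorption)
    = ~P | ~~Q   (distribution)
    = ~P | Q   (double negation)
Both reduce to ~P | Q, so they are equivalent.

Yes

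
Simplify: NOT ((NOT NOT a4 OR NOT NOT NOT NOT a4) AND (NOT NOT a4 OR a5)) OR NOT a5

NOT a4 OR NOT a5

NOT ((NOT NOT a4 OR NOT NOT NOT NOT a4) AND (NOT NOT a4 OR a5)) OR NOT a5
= NOT ((NOT NOT a4 OR NOT NOT a4) AND (NOT NOT a4 OR a5)) OR NOT a5
= NOT (NOT NOT a4 OR NOT NOT a4 AND a5) OR NOT a5
= NOT NOT NOT a4 OR NOT a5
= NOT a4 OR NOT a5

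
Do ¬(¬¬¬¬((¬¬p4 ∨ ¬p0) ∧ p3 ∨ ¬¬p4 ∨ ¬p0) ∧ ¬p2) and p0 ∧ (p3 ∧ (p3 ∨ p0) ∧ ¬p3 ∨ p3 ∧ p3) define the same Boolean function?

No

E1: ¬(¬¬¬¬((¬¬p4 ∨ ¬p0) ∧ p3 ∨ ¬¬p4 ∨ ¬p0) ∧ ¬p2)
    = ¬¬¬((¬¬p4 ∨ ¬p0) ∧ p3 ∨ ¬¬p4 ∨ ¬p0) ∨ p2   [De Morgan]
    = ¬¬¬(¬¬p4 ∨ ¬p0) ∨ p2   [absorption]
    = ¬(¬¬p4 ∨ ¬p0) ∨ p2   [double negation]
    = ¬p4 ∧ p0 ∨ p2   [De Morgan]
E2: p0 ∧ (p3 ∧ (p3 ∨ p0) ∧ ¬p3 ∨ p3 ∧ p3)
    = p0 ∧ (p3 ∧ ¬p3 ∨ p3 ∧ p3)   [absorption]
    = p0 ∧ p3   [distribution]
These differ: at p0=1, p2=1, p3=0, p4=0, E1 = 1 but E2 = 0.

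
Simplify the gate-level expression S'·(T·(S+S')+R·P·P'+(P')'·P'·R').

S'·T

S'·(T·(S+S')+R·P·P'+(P')'·P'·R')
= S'·(T+R·P·P'+(P')'·P'·R')   — complement / identity
= S'·(T+R·P·P'+P·P'·R')   — double negation
= S'·(T+P·P')   — distribution
= S'·T   — complement / identity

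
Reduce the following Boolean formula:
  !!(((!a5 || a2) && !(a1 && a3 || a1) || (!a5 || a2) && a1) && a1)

(!a5 || a2) && a1

!!(((!a5 || a2) && !(a1 && a3 || a1) || (!a5 || a2) && a1) && a1)
= !!(((!a5 || a2) && !a1 || (!a5 || a2) && a1) && a1)   (absorption)
= !!((!a5 || a2) && a1)   (distribution)
= (!a5 || a2) && a1   (double negation)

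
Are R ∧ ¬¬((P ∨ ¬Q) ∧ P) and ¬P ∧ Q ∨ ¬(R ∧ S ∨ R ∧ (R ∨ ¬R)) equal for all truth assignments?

No

E1: R ∧ ¬¬((P ∨ ¬Q) ∧ P)
    = R ∧ (P ∨ ¬Q) ∧ P
    = R ∧ P
E2: ¬P ∧ Q ∨ ¬(R ∧ S ∨ R ∧ (R ∨ ¬R))
    = ¬P ∧ Q ∨ ¬(R ∧ S ∨ R)
    = ¬P ∧ Q ∨ ¬R
These differ: at P=1, Q=1, R=0, S=0, E1 = 0 but E2 = 1.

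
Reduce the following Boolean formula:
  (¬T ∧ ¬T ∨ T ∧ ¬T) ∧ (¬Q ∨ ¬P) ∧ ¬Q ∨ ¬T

(¬T ∧ ¬T ∨ T ∧ ¬T) ∧ (¬Q ∨ ¬P) ∧ ¬Q ∨ ¬T
= (¬T ∧ ¬T ∨ T ∧ ¬T) ∧ ¬Q ∨ ¬T   (absorption)
= ¬T ∧ ¬Q ∨ ¬T   (distribution)
= ¬T   (absorption)

¬T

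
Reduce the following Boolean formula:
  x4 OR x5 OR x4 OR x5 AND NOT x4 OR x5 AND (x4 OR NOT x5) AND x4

x4 OR x5

x4 OR x5 OR x4 OR x5 AND NOT x4 OR x5 AND (x4 OR NOT x5) AND x4
= x4 OR x5 OR x4 OR x5 AND NOT x4 OR x5 AND x4   (absorption)
= x4 OR x5 OR x4 OR x5   (distribution)
= x4 OR x5   (idempotence)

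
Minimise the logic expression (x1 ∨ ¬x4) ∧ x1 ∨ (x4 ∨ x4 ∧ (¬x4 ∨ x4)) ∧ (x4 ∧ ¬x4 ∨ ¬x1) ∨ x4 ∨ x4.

x1 ∨ x4

(x1 ∨ ¬x4) ∧ x1 ∨ (x4 ∨ x4 ∧ (¬x4 ∨ x4)) ∧ (x4 ∧ ¬x4 ∨ ¬x1) ∨ x4 ∨ x4
= x1 ∨ (x4 ∨ x4 ∧ (¬x4 ∨ x4)) ∧ (x4 ∧ ¬x4 ∨ ¬x1) ∨ x4 ∨ x4   [absorption]
= x1 ∨ (x4 ∨ x4 ∧ (¬x4 ∨ x4)) ∧ ¬x1 ∨ x4 ∨ x4   [complement / identity]
= x1 ∨ (x4 ∨ x4) ∧ ¬x1 ∨ x4 ∨ x4   [complement / identity]
= x1 ∨ x4 ∨ x4   [absorption]
= x1 ∨ x4   [idempotence]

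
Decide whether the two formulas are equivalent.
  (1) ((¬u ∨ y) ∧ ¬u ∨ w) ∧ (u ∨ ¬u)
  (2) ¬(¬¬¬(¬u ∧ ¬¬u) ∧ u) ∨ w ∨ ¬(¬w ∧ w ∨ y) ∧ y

Yes

E1: ((¬u ∨ y) ∧ ¬u ∨ w) ∧ (u ∨ ¬u)
    = (¬u ∨ y) ∧ ¬u ∨ w   (complement / identity)
    = ¬u ∨ w   (absorption)
E2: ¬(¬¬¬(¬u ∧ ¬¬u) ∧ u) ∨ w ∨ ¬(¬w ∧ w ∨ y) ∧ y
    = ¬(¬(¬u ∧ ¬¬u) ∧ u) ∨ w ∨ ¬(¬w ∧ w ∨ y) ∧ y   (double negation)
    = ¬(¬(¬u ∧ ¬¬u) ∧ u) ∨ w ∨ ¬y ∧ y   (complement / identity)
    = ¬((u ∨ ¬u) ∧ u) ∨ w ∨ ¬y ∧ y   (De Morgan)
    = ¬((u ∨ ¬u) ∧ u) ∨ w   (complement / identity)
    = ¬u ∨ w   (complement / identity)
Both reduce to ¬u ∨ w, so they are equivalent.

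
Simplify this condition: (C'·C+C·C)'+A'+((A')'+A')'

C'+A'

(C'·C+C·C)'+A'+((A')'+A')'
= (C'·C+C)'+A'+((A')'+A')'   (idempotence)
= C'+A'+((A')'+A')'   (complement / identity)
= C'+A'+A'·A   (De Morgan)
= C'+A'   (complement / identity)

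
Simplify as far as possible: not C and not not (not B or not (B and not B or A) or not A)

not C and not not (not B or not (B and not B or A) or not A)
= not C and (not B or not (B and not B or A) or not A)   [double negation]
= not C and (not B or not A or not A)   [complement / identity]
= not C and (not B or not A)   [idempotence]

not C and (not B or not A)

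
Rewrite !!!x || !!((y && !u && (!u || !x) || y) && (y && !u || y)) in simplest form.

!!!x || !!((y && !u && (!u || !x) || y) && (y && !u || y))
= !x || !!((y && !u && (!u || !x) || y) && (y && !u || y))   [double negation]
= !x || !!((y && !u || y) && (y && !u || y))   [absorption]
= !x || (y && !u || y) && (y && !u || y)   [double negation]
= !x || y && !u || y   [idempotence]
= !x || y   [absorption]

!x || y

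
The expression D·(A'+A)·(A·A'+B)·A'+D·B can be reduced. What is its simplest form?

D·B

D·(A'+A)·(A·A'+B)·A'+D·B
= D·(A·A'+B)·A'+D·B
= D·B·A'+D·B
= D·B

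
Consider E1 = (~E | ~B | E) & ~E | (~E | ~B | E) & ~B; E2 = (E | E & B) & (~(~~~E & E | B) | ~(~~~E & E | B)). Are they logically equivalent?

E1: (~E | ~B | E) & ~E | (~E | ~B | E) & ~B
    = (~E | ~B | E) & (~E | ~B)
    = ~E | ~B
E2: (E | E & B) & (~(~~~E & E | B) | ~(~~~E & E | B))
    = (E | E & B) & ~(~~~E & E | B)
    = (E | E & B) & ~(~E & E | B)
    = E & ~(~E & E | B)
    = E & ~B
These differ: at B=0, E=0, E1 = 1 but E2 = 0.

No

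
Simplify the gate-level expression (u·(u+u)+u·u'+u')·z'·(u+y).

(u·(u+u)+u·u'+u')·z'·(u+y)
= (u·u+u·u'+u')·z'·(u+y)   (idempotence)
= (u+u')·z'·(u+y)   (distribution)
= z'·(u+y)   (complement / identity)

z'·(u+y)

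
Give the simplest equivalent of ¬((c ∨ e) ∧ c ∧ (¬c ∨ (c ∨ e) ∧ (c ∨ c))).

¬c

¬((c ∨ e) ∧ c ∧ (¬c ∨ (c ∨ e) ∧ (c ∨ c)))
= ¬((c ∨ e) ∧ c ∧ (¬c ∨ (c ∨ e) ∧ c))   — idempotence
= ¬((c ∨ e) ∧ c ∧ (¬c ∨ c))   — absorption
= ¬((c ∨ e) ∧ c)   — complement / identity
= ¬c   — absorption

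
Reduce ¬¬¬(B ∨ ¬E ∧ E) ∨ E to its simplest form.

¬B ∨ E

¬¬¬(B ∨ ¬E ∧ E) ∨ E
= ¬¬¬B ∨ E   (complement / identity)
= ¬B ∨ E   (double negation)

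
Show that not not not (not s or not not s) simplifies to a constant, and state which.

False

not not not (not s or not not s)
= not (not s or not not s)   (double negation)
= s and not s   (De Morgan)
= False   (complement)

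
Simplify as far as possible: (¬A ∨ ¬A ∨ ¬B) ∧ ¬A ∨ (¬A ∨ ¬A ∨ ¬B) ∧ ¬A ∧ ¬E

(¬A ∨ ¬A ∨ ¬B) ∧ ¬A ∨ (¬A ∨ ¬A ∨ ¬B) ∧ ¬A ∧ ¬E
= (¬A ∨ ¬A ∨ ¬B) ∧ ¬A   [absorption]
= (¬A ∨ ¬B) ∧ ¬A   [idempotence]
= ¬A   [absorption]

¬A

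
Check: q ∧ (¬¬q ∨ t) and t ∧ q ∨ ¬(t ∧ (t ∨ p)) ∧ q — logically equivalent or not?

E1: q ∧ (¬¬q ∨ t)
    = q ∧ (q ∨ t)   [double negation]
    = q   [absorption]
E2: t ∧ q ∨ ¬(t ∧ (t ∨ p)) ∧ q
    = t ∧ q ∨ ¬t ∧ q   [absorption]
    = q   [distribution]
Both reduce to q, so they are equivalent.

Yes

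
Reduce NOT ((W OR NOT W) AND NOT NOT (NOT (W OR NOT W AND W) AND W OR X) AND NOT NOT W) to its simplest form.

NOT ((W OR NOT W) AND NOT NOT (NOT (W OR NOT W AND W) AND W OR X) AND NOT NOT W)
= NOT ((W OR NOT W) AND NOT NOT (NOT W AND W OR X) AND NOT NOT W)
= NOT (NOT NOT (NOT W AND W OR X) AND NOT NOT W)
= NOT (NOT W AND W OR X) OR NOT W
= NOT X OR NOT W

NOT X OR NOT W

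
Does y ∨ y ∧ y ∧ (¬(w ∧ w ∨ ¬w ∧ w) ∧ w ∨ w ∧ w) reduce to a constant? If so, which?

y ∨ y ∧ y ∧ (¬(w ∧ w ∨ ¬w ∧ w) ∧ w ∨ w ∧ w)
= y ∨ y ∧ y ∧ (¬w ∧ w ∨ w ∧ w)   [distribution]
= y ∨ y ∧ y ∧ w   [distribution]
= y ∨ y ∧ w   [idempotence]
= y   [absorption]
This depends on y, so it is not a constant.

no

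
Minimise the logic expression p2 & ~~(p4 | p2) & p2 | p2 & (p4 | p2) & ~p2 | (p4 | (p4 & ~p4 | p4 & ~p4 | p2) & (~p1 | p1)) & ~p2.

p4 | p2

p2 & ~~(p4 | p2) & p2 | p2 & (p4 | p2) & ~p2 | (p4 | (p4 & ~p4 | p4 & ~p4 | p2) & (~p1 | p1)) & ~p2
= p2 & ~~(p4 | p2) & p2 | p2 & (p4 | p2) & ~p2 | (p4 | p4 & ~p4 | p4 & ~p4 | p2) & ~p2   (complement / identity)
= p2 & (p4 | p2) & p2 | p2 & (p4 | p2) & ~p2 | (p4 | p4 & ~p4 | p4 & ~p4 | p2) & ~p2   (double negation)
= p2 & (p4 | p2) | (p4 | p4 & ~p4 | p4 & ~p4 | p2) & ~p2   (distribution)
= p2 & (p4 | p2) | (p4 | p4 & ~p4 | p2) & ~p2   (complement / identity)
= p2 & (p4 | p2) | (p4 | p2) & ~p2   (complement / identity)
= p4 | p2   (distribution)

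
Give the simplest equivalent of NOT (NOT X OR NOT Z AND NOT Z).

X AND Z

NOT (NOT X OR NOT Z AND NOT Z)
= NOT (NOT X OR NOT Z)   — idempotence
= X AND Z   — De Morgan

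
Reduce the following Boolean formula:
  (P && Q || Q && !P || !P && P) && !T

Q && !T

(P && Q || Q && !P || !P && P) && !T
= (P && Q || Q && !P) && !T
= Q && !T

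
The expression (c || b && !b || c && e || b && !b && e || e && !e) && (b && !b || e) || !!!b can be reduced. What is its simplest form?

(c || b && !b || c && e || b && !b && e || e && !e) && (b && !b || e) || !!!b
= (c || b && !b || c && e || b && !b && e || e && !e) && (b && !b || e) || !b   [double negation]
= (c || b && !b || c && e || b && !b && e) && (b && !b || e) || !b   [complement / identity]
= (c || b && !b || c && e || b && !b && e) && e || !b   [complement / identity]
= (c || b && !b || (c || b && !b) && e) && e || !b   [distribution]
= (c || b && !b) && e || !b   [absorption]
= c && e || !b   [complement / identity]

c && e || !b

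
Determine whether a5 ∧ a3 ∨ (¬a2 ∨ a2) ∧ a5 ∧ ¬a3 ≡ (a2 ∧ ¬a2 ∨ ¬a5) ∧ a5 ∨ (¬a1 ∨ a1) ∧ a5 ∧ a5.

E1: a5 ∧ a3 ∨ (¬a2 ∨ a2) ∧ a5 ∧ ¬a3
    = a5 ∧ a3 ∨ a5 ∧ ¬a3
    = a5
E2: (a2 ∧ ¬a2 ∨ ¬a5) ∧ a5 ∨ (¬a1 ∨ a1) ∧ a5 ∧ a5
    = (a2 ∧ ¬a2 ∨ ¬a5) ∧ a5 ∨ a5 ∧ a5
    = ¬a5 ∧ a5 ∨ a5 ∧ a5
    = a5
Both reduce to a5, so they are equivalent.

Yes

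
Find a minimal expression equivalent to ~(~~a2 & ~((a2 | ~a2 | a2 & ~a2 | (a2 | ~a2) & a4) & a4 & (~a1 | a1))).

~a2 | a4

~(~~a2 & ~((a2 | ~a2 | a2 & ~a2 | (a2 | ~a2) & a4) & a4 & (~a1 | a1)))
= ~(~~a2 & ~((a2 | ~a2 | (a2 | ~a2) & a4) & a4 & (~a1 | a1)))   (complement / identity)
= ~(~~a2 & ~((a2 | ~a2) & a4 & (~a1 | a1)))   (absorption)
= ~a2 | (a2 | ~a2) & a4 & (~a1 | a1)   (De Morgan)
= ~a2 | (a2 | ~a2) & a4   (complement / identity)
= ~a2 | a4   (complement / identity)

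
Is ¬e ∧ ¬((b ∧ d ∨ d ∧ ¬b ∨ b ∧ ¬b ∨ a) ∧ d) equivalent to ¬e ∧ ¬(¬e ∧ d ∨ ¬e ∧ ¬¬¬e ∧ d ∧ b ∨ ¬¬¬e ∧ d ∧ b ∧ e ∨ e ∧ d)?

E1: ¬e ∧ ¬((b ∧ d ∨ d ∧ ¬b ∨ b ∧ ¬b ∨ a) ∧ d)
    = ¬e ∧ ¬((b ∧ d ∨ d ∧ ¬b ∨ a) ∧ d)   — complement / identity
    = ¬e ∧ ¬((d ∨ a) ∧ d)   — distribution
    = ¬e ∧ ¬d   — absorption
E2: ¬e ∧ ¬(¬e ∧ d ∨ ¬e ∧ ¬¬¬e ∧ d ∧ b ∨ ¬¬¬e ∧ d ∧ b ∧ e ∨ e ∧ d)
    = ¬e ∧ ¬(¬e ∧ d ∨ ¬¬¬e ∧ d ∧ b ∨ e ∧ d)   — distribution
    = ¬e ∧ ¬(¬e ∧ d ∨ ¬e ∧ d ∧ b ∨ e ∧ d)   — double negation
    = ¬e ∧ ¬(¬e ∧ d ∨ e ∧ d)   — absorption
    = ¬e ∧ ¬d   — distribution
Both reduce to ¬e ∧ ¬d, so they are equivalent.

Yes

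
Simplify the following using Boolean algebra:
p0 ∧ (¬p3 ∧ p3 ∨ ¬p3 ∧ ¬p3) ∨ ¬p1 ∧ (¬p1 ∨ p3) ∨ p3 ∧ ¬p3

p0 ∧ ¬p3 ∨ ¬p1

p0 ∧ (¬p3 ∧ p3 ∨ ¬p3 ∧ ¬p3) ∨ ¬p1 ∧ (¬p1 ∨ p3) ∨ p3 ∧ ¬p3
= p0 ∧ (¬p3 ∧ p3 ∨ ¬p3 ∧ ¬p3) ∨ ¬p1 ∧ (¬p1 ∨ p3)   — complement / identity
= p0 ∧ (¬p3 ∧ p3 ∨ ¬p3 ∧ ¬p3) ∨ ¬p1   — absorption
= p0 ∧ ¬p3 ∨ ¬p1   — distribution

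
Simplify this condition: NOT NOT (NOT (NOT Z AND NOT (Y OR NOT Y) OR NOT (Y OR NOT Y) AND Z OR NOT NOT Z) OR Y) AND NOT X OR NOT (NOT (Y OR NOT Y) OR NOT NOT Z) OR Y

NOT NOT (NOT (NOT Z AND NOT (Y OR NOT Y) OR NOT (Y OR NOT Y) AND Z OR NOT NOT Z) OR Y) AND NOT X OR NOT (NOT (Y OR NOT Y) OR NOT NOT Z) OR Y
= (NOT (NOT Z AND NOT (Y OR NOT Y) OR NOT (Y OR NOT Y) AND Z OR NOT NOT Z) OR Y) AND NOT X OR NOT (NOT (Y OR NOT Y) OR NOT NOT Z) OR Y   (double negation)
= (NOT (NOT (Y OR NOT Y) OR NOT NOT Z) OR Y) AND NOT X OR NOT (NOT (Y OR NOT Y) OR NOT NOT Z) OR Y   (distribution)
= NOT (NOT (Y OR NOT Y) OR NOT NOT Z) OR Y   (absorption)
= (Y OR NOT Y) AND NOT Z OR Y   (De Morgan)
= NOT Z OR Y   (complement / identity)

NOT Z OR Y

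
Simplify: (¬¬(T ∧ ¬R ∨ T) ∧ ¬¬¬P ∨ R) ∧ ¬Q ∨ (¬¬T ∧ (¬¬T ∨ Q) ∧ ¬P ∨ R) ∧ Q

T ∧ ¬P ∨ R

(¬¬(T ∧ ¬R ∨ T) ∧ ¬¬¬P ∨ R) ∧ ¬Q ∨ (¬¬T ∧ (¬¬T ∨ Q) ∧ ¬P ∨ R) ∧ Q
= (¬¬(T ∧ ¬R ∨ T) ∧ ¬¬¬P ∨ R) ∧ ¬Q ∨ (¬¬T ∧ ¬P ∨ R) ∧ Q
= (¬¬T ∧ ¬¬¬P ∨ R) ∧ ¬Q ∨ (¬¬T ∧ ¬P ∨ R) ∧ Q
= (¬¬T ∧ ¬P ∨ R) ∧ ¬Q ∨ (¬¬T ∧ ¬P ∨ R) ∧ Q
= ¬¬T ∧ ¬P ∨ R
= T ∧ ¬P ∨ R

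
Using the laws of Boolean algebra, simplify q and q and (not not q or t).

q

q and q and (not not q or t)
= q and q and (q or t)   (double negation)
= q and q   (absorption)
= q   (idempotence)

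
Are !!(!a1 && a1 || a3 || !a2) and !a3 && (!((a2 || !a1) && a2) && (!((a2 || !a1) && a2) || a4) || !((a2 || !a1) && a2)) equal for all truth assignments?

No

E1: !!(!a1 && a1 || a3 || !a2)
    = !!(a3 || !a2)   — complement / identity
    = a3 || !a2   — double negation
E2: !a3 && (!((a2 || !a1) && a2) && (!((a2 || !a1) && a2) || a4) || !((a2 || !a1) && a2))
    = !a3 && (!((a2 || !a1) && a2) || !((a2 || !a1) && a2))   — absorption
    = !a3 && !((a2 || !a1) && a2)   — idempotence
    = !a3 && !a2   — absorption
These differ: at a1=0, a2=1, a3=1, a4=0, E1 = 1 but E2 = 0.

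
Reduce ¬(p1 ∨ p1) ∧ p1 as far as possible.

¬(p1 ∨ p1) ∧ p1
= ¬p1 ∧ p1   (idempotence)
= False   (complement)

False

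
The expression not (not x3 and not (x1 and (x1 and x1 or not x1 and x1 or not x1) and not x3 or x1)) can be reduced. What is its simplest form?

not (not x3 and not (x1 and (x1 and x1 or not x1 and x1 or not x1) and not x3 or x1))
= not (not x3 and not (x1 and (x1 or not x1) and not x3 or x1))   [distribution]
= not (not x3 and not (x1 and not x3 or x1))   [complement / identity]
= x3 or x1 and not x3 or x1   [De Morgan]
= x3 or x1   [absorption]

x3 or x1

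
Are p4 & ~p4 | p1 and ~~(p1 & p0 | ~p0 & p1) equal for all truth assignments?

Yes

E1: p4 & ~p4 | p1
    = p1   (complement / identity)
E2: ~~(p1 & p0 | ~p0 & p1)
    = ~~p1   (distribution)
    = p1   (double negation)
Both reduce to p1, so they are equivalent.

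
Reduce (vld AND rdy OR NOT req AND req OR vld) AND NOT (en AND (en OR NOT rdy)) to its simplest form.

vld AND NOT en

(vld AND rdy OR NOT req AND req OR vld) AND NOT (en AND (en OR NOT rdy))
= (vld AND rdy OR NOT req AND req OR vld) AND NOT en   [absorption]
= (vld AND rdy OR vld) AND NOT en   [complement / identity]
= vld AND NOT en   [absorption]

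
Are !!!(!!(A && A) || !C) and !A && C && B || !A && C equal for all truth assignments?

Yes

E1: !!!(!!(A && A) || !C)
    = !!(!(A && A) && C)   — De Morgan
    = !!(!A && C)   — idempotence
    = !A && C   — double negation
E2: !A && C && B || !A && C
    = !A && C   — absorption
Both reduce to !A && C, so they are equivalent.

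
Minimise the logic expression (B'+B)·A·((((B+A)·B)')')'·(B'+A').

A·B'

(B'+B)·A·((((B+A)·B)')')'·(B'+A')
= (B'+B)·A·((B+A)·B)'·(B'+A')
= (B'+B)·A·B'·(B'+A')
= A·B'·(B'+A')
= A·B'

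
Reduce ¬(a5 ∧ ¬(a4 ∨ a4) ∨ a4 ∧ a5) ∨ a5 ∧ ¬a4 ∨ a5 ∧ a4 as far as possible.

¬(a5 ∧ ¬(a4 ∨ a4) ∨ a4 ∧ a5) ∨ a5 ∧ ¬a4 ∨ a5 ∧ a4
= ¬(a5 ∧ ¬a4 ∨ a4 ∧ a5) ∨ a5 ∧ ¬a4 ∨ a5 ∧ a4   [idempotence]
= ¬a5 ∨ a5 ∧ ¬a4 ∨ a5 ∧ a4   [distribution]
= ¬a5 ∨ a5   [distribution]
= True   [complement]

True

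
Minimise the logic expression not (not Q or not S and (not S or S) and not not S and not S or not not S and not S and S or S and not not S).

Q and not S

not (not Q or not S and (not S or S) and not not S and not S or not not S and not S and S or S and not not S)
= not (not Q or not S and not not S and not S or not not S and not S and S or S and not not S)   (complement / identity)
= not (not Q or not not S and not S or S and not not S)   (distribution)
= not (not Q or not not S)   (distribution)
= Q and not S   (De Morgan)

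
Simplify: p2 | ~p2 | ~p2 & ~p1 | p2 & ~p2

p2 | ~p2 | ~p2 & ~p1 | p2 & ~p2
= p2 | ~p2 | ~p2 & ~p1   — complement / identity
= p2 | ~p2   — absorption
= 1   — complement

1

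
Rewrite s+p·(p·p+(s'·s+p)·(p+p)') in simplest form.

s+p·(p·p+(s'·s+p)·(p+p)')
= s+p·(p·p+(s'·s+p)·p')   [idempotence]
= s+p·(p·p+p·p')   [complement / identity]
= s+p·p   [distribution]
= s+p   [idempotence]

s+p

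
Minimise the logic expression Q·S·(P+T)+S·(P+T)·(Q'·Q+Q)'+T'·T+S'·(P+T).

P+T

Q·S·(P+T)+S·(P+T)·(Q'·Q+Q)'+T'·T+S'·(P+T)
= Q·S·(P+T)+S·(P+T)·Q'+T'·T+S'·(P+T)   (complement / identity)
= Q·S·(P+T)+S·(P+T)·Q'+S'·(P+T)   (complement / identity)
= S·(P+T)+S'·(P+T)   (distribution)
= P+T   (distribution)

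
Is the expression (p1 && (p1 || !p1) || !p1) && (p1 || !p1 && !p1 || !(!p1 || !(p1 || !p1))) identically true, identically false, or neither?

identically true

(p1 && (p1 || !p1) || !p1) && (p1 || !p1 && !p1 || !(!p1 || !(p1 || !p1)))
= (p1 && (p1 || !p1) || !p1) && (p1 || !p1 && !p1 || p1 && (p1 || !p1))   (De Morgan)
= (p1 && (p1 || !p1) || !p1) && (p1 || !p1 || p1 && (p1 || !p1))   (idempotence)
= p1 && (p1 || !p1) || !p1 && (p1 || !p1)   (distribution)
= p1 || !p1   (distribution)
= true   (complement)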